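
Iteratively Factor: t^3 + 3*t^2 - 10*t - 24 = (t + 2)*(t^2 + t - 12) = (t + 2)*(t + 4)*(t - 3)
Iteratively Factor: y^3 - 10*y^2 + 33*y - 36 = (y - 3)*(y^2 - 7*y + 12) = (y - 4)*(y - 3)*(y - 3)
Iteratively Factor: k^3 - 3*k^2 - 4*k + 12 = (k - 3)*(k^2 - 4) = (k - 3)*(k + 2)*(k - 2)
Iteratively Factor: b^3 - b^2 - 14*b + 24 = (b + 4)*(b^2 - 5*b + 6) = (b - 3)*(b + 4)*(b - 2)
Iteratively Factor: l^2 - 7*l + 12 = (l - 3)*(l - 4)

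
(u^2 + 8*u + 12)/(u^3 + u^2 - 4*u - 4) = (u + 6)/(u^2 - u - 2)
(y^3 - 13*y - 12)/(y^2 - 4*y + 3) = (y^3 - 13*y - 12)/(y^2 - 4*y + 3)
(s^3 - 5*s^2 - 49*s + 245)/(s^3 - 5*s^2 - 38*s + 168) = (s^2 + 2*s - 35)/(s^2 + 2*s - 24)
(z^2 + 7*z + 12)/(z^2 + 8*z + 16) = (z + 3)/(z + 4)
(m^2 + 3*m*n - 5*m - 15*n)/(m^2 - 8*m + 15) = (m + 3*n)/(m - 3)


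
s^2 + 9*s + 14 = (s + 2)*(s + 7)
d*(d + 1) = d^2 + d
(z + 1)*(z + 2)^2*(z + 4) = z^4 + 9*z^3 + 28*z^2 + 36*z + 16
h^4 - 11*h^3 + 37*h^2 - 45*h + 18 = (h - 6)*(h - 3)*(h - 1)^2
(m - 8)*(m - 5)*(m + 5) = m^3 - 8*m^2 - 25*m + 200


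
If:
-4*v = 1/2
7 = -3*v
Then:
No Solution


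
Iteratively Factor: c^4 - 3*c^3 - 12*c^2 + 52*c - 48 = (c + 4)*(c^3 - 7*c^2 + 16*c - 12) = (c - 2)*(c + 4)*(c^2 - 5*c + 6) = (c - 2)^2*(c + 4)*(c - 3)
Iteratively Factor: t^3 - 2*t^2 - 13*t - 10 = (t - 5)*(t^2 + 3*t + 2) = (t - 5)*(t + 2)*(t + 1)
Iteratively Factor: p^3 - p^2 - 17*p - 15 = (p + 3)*(p^2 - 4*p - 5) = (p + 1)*(p + 3)*(p - 5)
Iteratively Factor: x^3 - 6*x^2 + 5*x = (x)*(x^2 - 6*x + 5) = x*(x - 1)*(x - 5)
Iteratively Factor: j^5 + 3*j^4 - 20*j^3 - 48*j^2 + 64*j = (j + 4)*(j^4 - j^3 - 16*j^2 + 16*j) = (j - 4)*(j + 4)*(j^3 + 3*j^2 - 4*j) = (j - 4)*(j + 4)^2*(j^2 - j) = j*(j - 4)*(j + 4)^2*(j - 1)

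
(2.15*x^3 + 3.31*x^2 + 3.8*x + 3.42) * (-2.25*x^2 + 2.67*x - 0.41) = -4.8375*x^5 - 1.707*x^4 - 0.593799999999999*x^3 + 1.0939*x^2 + 7.5734*x - 1.4022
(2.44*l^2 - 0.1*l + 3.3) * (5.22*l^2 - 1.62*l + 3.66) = 12.7368*l^4 - 4.4748*l^3 + 26.3184*l^2 - 5.712*l + 12.078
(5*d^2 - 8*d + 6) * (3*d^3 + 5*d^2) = 15*d^5 + d^4 - 22*d^3 + 30*d^2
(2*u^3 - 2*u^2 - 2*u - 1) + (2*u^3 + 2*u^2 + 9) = 4*u^3 - 2*u + 8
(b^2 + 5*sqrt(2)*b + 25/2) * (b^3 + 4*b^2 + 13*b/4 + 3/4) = b^5 + 4*b^4 + 5*sqrt(2)*b^4 + 63*b^3/4 + 20*sqrt(2)*b^3 + 65*sqrt(2)*b^2/4 + 203*b^2/4 + 15*sqrt(2)*b/4 + 325*b/8 + 75/8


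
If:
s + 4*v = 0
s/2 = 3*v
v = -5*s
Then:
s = 0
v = 0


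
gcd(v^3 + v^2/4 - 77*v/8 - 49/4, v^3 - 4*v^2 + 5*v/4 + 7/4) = v - 7/2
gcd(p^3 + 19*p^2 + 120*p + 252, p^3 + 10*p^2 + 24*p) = p + 6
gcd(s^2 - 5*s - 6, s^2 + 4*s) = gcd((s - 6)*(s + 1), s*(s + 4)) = 1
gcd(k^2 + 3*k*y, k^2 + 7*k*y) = k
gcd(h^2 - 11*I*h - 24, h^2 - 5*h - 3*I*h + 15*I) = h - 3*I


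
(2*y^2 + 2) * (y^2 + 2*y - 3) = 2*y^4 + 4*y^3 - 4*y^2 + 4*y - 6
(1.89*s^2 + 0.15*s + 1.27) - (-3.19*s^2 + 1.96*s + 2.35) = 5.08*s^2 - 1.81*s - 1.08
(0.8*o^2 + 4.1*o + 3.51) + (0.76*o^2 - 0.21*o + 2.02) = 1.56*o^2 + 3.89*o + 5.53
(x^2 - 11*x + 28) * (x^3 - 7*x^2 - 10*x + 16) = x^5 - 18*x^4 + 95*x^3 - 70*x^2 - 456*x + 448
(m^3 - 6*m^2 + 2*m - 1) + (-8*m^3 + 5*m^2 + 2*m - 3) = -7*m^3 - m^2 + 4*m - 4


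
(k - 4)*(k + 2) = k^2 - 2*k - 8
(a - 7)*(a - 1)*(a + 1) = a^3 - 7*a^2 - a + 7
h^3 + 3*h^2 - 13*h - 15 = (h - 3)*(h + 1)*(h + 5)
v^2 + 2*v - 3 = (v - 1)*(v + 3)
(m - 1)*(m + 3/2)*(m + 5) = m^3 + 11*m^2/2 + m - 15/2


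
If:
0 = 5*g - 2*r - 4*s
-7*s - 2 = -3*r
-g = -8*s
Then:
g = 16/47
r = 36/47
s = 2/47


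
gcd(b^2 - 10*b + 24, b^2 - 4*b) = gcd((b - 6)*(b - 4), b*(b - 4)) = b - 4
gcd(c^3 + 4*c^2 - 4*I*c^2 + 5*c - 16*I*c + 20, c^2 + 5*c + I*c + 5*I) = c + I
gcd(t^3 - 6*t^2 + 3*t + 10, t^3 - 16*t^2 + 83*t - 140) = t - 5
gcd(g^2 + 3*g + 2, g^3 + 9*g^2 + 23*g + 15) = g + 1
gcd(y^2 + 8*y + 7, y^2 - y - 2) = y + 1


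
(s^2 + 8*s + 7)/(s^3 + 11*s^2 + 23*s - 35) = (s + 1)/(s^2 + 4*s - 5)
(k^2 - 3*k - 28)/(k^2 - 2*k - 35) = (k + 4)/(k + 5)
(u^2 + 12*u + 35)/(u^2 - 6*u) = (u^2 + 12*u + 35)/(u*(u - 6))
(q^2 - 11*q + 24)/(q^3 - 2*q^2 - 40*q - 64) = (q - 3)/(q^2 + 6*q + 8)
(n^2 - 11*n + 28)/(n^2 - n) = (n^2 - 11*n + 28)/(n*(n - 1))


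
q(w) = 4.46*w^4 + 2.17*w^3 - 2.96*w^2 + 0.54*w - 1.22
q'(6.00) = 4052.82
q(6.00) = 6144.34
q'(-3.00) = -404.79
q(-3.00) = 273.19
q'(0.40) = 0.36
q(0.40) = -1.22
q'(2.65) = 362.56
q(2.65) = 239.75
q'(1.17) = 31.10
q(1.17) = 7.19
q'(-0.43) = 2.87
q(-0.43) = -2.02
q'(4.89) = 2213.29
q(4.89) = 2734.56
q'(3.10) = 576.22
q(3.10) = 448.55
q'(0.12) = -0.05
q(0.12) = -1.19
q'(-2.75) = -304.96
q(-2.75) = 184.85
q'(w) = 17.84*w^3 + 6.51*w^2 - 5.92*w + 0.54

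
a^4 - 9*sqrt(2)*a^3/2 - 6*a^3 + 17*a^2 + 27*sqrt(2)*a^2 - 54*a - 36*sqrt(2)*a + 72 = (a - 4)*(a - 2)*(a - 3*sqrt(2))*(a - 3*sqrt(2)/2)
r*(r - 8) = r^2 - 8*r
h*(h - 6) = h^2 - 6*h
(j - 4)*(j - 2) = j^2 - 6*j + 8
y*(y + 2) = y^2 + 2*y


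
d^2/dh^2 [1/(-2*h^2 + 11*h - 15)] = 2*(4*h^2 - 22*h - (4*h - 11)^2 + 30)/(2*h^2 - 11*h + 15)^3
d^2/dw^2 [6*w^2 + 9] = 12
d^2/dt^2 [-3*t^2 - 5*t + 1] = -6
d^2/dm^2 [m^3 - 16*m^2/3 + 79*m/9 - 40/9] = 6*m - 32/3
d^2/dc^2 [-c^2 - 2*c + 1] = -2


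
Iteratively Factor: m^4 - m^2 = (m - 1)*(m^3 + m^2) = (m - 1)*(m + 1)*(m^2) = m*(m - 1)*(m + 1)*(m)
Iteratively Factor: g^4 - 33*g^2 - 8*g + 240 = (g - 3)*(g^3 + 3*g^2 - 24*g - 80) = (g - 5)*(g - 3)*(g^2 + 8*g + 16) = (g - 5)*(g - 3)*(g + 4)*(g + 4)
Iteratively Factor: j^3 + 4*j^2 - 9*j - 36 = (j + 4)*(j^2 - 9) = (j - 3)*(j + 4)*(j + 3)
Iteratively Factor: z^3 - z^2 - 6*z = (z + 2)*(z^2 - 3*z) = z*(z + 2)*(z - 3)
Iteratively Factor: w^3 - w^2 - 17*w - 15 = (w - 5)*(w^2 + 4*w + 3) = (w - 5)*(w + 1)*(w + 3)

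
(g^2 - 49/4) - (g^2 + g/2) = -g/2 - 49/4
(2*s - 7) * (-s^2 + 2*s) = -2*s^3 + 11*s^2 - 14*s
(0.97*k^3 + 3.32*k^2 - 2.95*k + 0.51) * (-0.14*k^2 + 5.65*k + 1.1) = -0.1358*k^5 + 5.0157*k^4 + 20.238*k^3 - 13.0869*k^2 - 0.3635*k + 0.561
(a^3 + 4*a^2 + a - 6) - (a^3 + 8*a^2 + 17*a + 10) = -4*a^2 - 16*a - 16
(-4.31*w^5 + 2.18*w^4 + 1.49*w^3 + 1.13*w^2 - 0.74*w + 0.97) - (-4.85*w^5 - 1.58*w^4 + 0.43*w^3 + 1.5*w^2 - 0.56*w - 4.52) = 0.54*w^5 + 3.76*w^4 + 1.06*w^3 - 0.37*w^2 - 0.18*w + 5.49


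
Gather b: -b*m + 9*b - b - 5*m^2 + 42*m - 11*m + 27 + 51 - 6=b*(8 - m) - 5*m^2 + 31*m + 72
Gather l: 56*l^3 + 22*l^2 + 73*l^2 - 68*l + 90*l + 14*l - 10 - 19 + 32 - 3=56*l^3 + 95*l^2 + 36*l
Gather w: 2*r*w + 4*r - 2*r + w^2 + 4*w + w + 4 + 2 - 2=2*r + w^2 + w*(2*r + 5) + 4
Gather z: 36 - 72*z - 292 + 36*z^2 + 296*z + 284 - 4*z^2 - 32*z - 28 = 32*z^2 + 192*z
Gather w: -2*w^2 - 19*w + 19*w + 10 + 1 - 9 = 2 - 2*w^2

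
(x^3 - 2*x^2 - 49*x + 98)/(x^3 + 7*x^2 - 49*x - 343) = (x - 2)/(x + 7)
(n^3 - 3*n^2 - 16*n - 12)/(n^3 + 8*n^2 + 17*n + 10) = (n - 6)/(n + 5)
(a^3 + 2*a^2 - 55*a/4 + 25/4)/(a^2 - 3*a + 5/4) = a + 5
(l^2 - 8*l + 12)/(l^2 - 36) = (l - 2)/(l + 6)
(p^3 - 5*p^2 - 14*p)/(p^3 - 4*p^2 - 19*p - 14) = p/(p + 1)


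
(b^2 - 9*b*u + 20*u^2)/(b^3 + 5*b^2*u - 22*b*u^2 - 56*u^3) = (b - 5*u)/(b^2 + 9*b*u + 14*u^2)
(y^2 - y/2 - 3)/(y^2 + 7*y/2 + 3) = (y - 2)/(y + 2)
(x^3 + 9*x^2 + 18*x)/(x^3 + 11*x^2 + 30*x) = (x + 3)/(x + 5)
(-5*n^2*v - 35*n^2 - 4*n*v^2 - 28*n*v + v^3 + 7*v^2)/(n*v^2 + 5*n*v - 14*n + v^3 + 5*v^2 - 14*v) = (-5*n + v)/(v - 2)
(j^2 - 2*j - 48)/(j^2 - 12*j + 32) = (j + 6)/(j - 4)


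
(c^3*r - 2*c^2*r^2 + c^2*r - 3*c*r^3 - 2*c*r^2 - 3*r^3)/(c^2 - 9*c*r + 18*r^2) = r*(-c^2 - c*r - c - r)/(-c + 6*r)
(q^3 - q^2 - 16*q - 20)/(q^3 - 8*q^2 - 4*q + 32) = (q^2 - 3*q - 10)/(q^2 - 10*q + 16)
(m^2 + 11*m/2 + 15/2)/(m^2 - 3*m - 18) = (m + 5/2)/(m - 6)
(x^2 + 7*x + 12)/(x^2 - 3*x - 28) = (x + 3)/(x - 7)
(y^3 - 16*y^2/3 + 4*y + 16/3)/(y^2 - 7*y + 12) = (3*y^2 - 4*y - 4)/(3*(y - 3))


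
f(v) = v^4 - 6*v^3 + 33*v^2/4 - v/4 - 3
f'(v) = 4*v^3 - 18*v^2 + 33*v/2 - 1/4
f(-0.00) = -3.00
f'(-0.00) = -0.25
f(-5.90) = 2729.67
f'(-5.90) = -1545.70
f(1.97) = -2.29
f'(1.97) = -7.02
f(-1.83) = 73.07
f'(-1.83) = -115.24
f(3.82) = -5.09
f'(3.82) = 23.09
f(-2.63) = 211.71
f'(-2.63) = -240.91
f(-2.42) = 165.25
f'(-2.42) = -202.29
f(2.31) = -5.04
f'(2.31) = -8.88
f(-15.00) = 72732.00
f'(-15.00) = -17797.75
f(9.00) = 2850.00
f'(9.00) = 1606.25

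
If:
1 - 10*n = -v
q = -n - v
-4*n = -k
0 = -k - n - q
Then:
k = 2/3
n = 1/6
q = -5/6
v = 2/3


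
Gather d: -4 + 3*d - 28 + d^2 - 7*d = d^2 - 4*d - 32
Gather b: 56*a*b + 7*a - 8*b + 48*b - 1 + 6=7*a + b*(56*a + 40) + 5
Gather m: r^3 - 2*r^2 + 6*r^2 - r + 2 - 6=r^3 + 4*r^2 - r - 4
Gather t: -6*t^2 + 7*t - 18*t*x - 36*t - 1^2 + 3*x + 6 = -6*t^2 + t*(-18*x - 29) + 3*x + 5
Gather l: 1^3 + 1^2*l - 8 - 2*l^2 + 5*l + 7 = -2*l^2 + 6*l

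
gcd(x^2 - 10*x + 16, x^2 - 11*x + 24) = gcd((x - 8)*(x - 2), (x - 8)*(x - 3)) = x - 8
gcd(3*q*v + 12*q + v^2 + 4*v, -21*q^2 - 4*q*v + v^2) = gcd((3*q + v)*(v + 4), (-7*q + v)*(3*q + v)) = 3*q + v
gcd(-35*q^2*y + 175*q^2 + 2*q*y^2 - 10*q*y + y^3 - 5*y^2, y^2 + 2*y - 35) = y - 5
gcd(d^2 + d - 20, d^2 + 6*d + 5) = d + 5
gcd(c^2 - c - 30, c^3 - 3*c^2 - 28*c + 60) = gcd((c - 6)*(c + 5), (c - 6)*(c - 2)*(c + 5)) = c^2 - c - 30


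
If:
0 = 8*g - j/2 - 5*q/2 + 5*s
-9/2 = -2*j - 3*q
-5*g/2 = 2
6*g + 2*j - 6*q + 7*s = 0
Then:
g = -4/5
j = -123/1310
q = 2047/1310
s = 1344/655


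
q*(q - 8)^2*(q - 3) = q^4 - 19*q^3 + 112*q^2 - 192*q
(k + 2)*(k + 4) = k^2 + 6*k + 8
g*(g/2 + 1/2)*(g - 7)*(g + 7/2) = g^4/2 - 5*g^3/4 - 14*g^2 - 49*g/4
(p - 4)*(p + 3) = p^2 - p - 12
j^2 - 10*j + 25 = (j - 5)^2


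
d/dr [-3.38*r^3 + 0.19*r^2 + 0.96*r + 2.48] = -10.14*r^2 + 0.38*r + 0.96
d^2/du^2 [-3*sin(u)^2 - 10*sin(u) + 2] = 10*sin(u) - 6*cos(2*u)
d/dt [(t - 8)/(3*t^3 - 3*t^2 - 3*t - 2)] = (-6*t^3 + 75*t^2 - 48*t - 26)/(9*t^6 - 18*t^5 - 9*t^4 + 6*t^3 + 21*t^2 + 12*t + 4)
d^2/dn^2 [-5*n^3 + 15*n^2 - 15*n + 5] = 30 - 30*n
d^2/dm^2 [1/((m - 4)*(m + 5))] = 2*((m - 4)^2 + (m - 4)*(m + 5) + (m + 5)^2)/((m - 4)^3*(m + 5)^3)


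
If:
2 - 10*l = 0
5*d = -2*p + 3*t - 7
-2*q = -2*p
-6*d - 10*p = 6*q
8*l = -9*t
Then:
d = -452/255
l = 1/5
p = 113/170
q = 113/170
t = -8/45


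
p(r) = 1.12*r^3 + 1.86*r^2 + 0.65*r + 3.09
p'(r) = 3.36*r^2 + 3.72*r + 0.65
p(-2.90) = -10.47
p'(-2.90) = 18.12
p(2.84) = 45.59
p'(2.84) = 38.32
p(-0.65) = 3.15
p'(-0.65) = -0.35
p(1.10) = 7.55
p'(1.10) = 8.81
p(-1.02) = 3.17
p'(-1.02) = 0.35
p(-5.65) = -143.21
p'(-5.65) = 86.89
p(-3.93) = -38.72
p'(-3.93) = 37.93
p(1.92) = 19.12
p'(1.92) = 20.18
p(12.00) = 2214.09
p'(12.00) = 529.13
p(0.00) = 3.09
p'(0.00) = 0.65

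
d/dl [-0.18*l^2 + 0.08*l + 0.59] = 0.08 - 0.36*l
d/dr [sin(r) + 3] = cos(r)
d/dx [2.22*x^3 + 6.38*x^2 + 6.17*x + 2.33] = 6.66*x^2 + 12.76*x + 6.17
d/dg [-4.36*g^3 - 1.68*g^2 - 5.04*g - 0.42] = -13.08*g^2 - 3.36*g - 5.04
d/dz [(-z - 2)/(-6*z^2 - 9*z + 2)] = (6*z^2 + 9*z - 3*(z + 2)*(4*z + 3) - 2)/(6*z^2 + 9*z - 2)^2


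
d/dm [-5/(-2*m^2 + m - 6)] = 5*(1 - 4*m)/(2*m^2 - m + 6)^2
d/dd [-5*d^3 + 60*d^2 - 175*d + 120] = -15*d^2 + 120*d - 175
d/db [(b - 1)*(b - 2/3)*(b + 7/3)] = 3*b^2 + 4*b/3 - 29/9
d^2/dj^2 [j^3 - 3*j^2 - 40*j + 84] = 6*j - 6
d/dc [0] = 0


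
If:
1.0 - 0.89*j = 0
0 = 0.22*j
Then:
No Solution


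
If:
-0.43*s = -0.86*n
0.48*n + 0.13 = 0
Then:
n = -0.27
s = -0.54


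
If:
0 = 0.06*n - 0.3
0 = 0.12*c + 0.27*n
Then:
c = -11.25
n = 5.00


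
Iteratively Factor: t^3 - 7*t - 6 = (t + 2)*(t^2 - 2*t - 3) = (t - 3)*(t + 2)*(t + 1)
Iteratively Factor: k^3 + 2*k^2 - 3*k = (k - 1)*(k^2 + 3*k) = (k - 1)*(k + 3)*(k)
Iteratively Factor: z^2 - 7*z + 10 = (z - 2)*(z - 5)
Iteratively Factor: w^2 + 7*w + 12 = (w + 3)*(w + 4)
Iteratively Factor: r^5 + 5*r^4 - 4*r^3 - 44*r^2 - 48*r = (r + 2)*(r^4 + 3*r^3 - 10*r^2 - 24*r) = (r + 2)^2*(r^3 + r^2 - 12*r) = (r - 3)*(r + 2)^2*(r^2 + 4*r) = r*(r - 3)*(r + 2)^2*(r + 4)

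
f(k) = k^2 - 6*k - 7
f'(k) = 2*k - 6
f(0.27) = -8.55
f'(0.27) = -5.46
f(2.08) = -15.15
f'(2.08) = -1.84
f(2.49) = -15.74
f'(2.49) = -1.02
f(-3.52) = 26.51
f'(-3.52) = -13.04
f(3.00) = -16.00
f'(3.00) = 0.00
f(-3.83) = 30.65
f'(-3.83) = -13.66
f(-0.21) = -5.70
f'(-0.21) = -6.42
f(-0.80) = -1.56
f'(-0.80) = -7.60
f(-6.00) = 65.00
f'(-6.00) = -18.00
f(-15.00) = 308.00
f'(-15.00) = -36.00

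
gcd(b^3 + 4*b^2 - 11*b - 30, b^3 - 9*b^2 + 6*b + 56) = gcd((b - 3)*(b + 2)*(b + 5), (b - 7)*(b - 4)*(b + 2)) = b + 2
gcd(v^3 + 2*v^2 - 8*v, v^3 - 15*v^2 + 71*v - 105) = 1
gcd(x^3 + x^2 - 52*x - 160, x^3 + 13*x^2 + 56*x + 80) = x^2 + 9*x + 20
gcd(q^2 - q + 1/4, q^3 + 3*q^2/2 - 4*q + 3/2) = q - 1/2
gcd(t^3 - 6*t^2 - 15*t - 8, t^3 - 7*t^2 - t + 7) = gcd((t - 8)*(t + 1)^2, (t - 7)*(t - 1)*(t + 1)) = t + 1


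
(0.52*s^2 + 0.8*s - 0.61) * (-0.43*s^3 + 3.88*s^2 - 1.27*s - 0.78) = -0.2236*s^5 + 1.6736*s^4 + 2.7059*s^3 - 3.7884*s^2 + 0.1507*s + 0.4758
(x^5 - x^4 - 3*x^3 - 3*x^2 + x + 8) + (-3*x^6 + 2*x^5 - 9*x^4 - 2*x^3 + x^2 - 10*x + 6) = -3*x^6 + 3*x^5 - 10*x^4 - 5*x^3 - 2*x^2 - 9*x + 14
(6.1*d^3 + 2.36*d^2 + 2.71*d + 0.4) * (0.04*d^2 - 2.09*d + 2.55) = 0.244*d^5 - 12.6546*d^4 + 10.731*d^3 + 0.370099999999999*d^2 + 6.0745*d + 1.02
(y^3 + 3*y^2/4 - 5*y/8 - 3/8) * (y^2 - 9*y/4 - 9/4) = y^5 - 3*y^4/2 - 73*y^3/16 - 21*y^2/32 + 9*y/4 + 27/32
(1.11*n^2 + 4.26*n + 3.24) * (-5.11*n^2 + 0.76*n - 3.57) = -5.6721*n^4 - 20.925*n^3 - 17.2815*n^2 - 12.7458*n - 11.5668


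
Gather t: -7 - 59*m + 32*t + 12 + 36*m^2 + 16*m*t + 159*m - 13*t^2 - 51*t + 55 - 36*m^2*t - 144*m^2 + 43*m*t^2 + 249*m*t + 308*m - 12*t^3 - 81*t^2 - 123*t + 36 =-108*m^2 + 408*m - 12*t^3 + t^2*(43*m - 94) + t*(-36*m^2 + 265*m - 142) + 96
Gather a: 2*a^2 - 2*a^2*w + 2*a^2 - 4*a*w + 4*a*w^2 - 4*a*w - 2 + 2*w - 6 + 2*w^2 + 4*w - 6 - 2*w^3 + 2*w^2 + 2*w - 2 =a^2*(4 - 2*w) + a*(4*w^2 - 8*w) - 2*w^3 + 4*w^2 + 8*w - 16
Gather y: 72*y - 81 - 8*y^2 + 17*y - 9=-8*y^2 + 89*y - 90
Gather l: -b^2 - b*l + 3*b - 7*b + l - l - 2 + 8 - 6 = -b^2 - b*l - 4*b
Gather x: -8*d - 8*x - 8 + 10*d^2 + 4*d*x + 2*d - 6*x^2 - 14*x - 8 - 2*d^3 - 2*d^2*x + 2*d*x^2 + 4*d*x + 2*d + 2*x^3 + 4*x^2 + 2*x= -2*d^3 + 10*d^2 - 4*d + 2*x^3 + x^2*(2*d - 2) + x*(-2*d^2 + 8*d - 20) - 16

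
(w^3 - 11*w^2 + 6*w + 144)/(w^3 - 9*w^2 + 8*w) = (w^2 - 3*w - 18)/(w*(w - 1))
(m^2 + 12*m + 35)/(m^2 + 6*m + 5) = (m + 7)/(m + 1)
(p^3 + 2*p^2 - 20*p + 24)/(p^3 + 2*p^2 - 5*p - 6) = (p^2 + 4*p - 12)/(p^2 + 4*p + 3)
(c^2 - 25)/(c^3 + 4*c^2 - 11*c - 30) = (c - 5)/(c^2 - c - 6)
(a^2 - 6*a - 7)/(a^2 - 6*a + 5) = (a^2 - 6*a - 7)/(a^2 - 6*a + 5)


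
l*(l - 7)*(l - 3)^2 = l^4 - 13*l^3 + 51*l^2 - 63*l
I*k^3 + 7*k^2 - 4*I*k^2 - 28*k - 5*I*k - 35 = (k - 5)*(k - 7*I)*(I*k + I)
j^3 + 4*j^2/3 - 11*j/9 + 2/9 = (j - 1/3)^2*(j + 2)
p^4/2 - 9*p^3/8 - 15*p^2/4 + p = p*(p/2 + 1)*(p - 4)*(p - 1/4)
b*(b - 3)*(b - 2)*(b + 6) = b^4 + b^3 - 24*b^2 + 36*b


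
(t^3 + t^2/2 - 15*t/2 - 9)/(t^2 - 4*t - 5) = (-2*t^3 - t^2 + 15*t + 18)/(2*(-t^2 + 4*t + 5))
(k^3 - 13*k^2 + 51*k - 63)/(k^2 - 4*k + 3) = (k^2 - 10*k + 21)/(k - 1)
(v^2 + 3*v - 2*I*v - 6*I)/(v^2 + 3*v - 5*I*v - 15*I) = (v - 2*I)/(v - 5*I)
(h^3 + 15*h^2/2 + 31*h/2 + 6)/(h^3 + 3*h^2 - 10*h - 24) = (h^2 + 7*h/2 + 3/2)/(h^2 - h - 6)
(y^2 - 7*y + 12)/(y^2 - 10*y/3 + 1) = 3*(y - 4)/(3*y - 1)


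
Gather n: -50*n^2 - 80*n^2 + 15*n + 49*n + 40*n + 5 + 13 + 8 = -130*n^2 + 104*n + 26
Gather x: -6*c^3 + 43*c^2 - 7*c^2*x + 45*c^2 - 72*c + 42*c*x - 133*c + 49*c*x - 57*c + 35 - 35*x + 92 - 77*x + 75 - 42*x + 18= -6*c^3 + 88*c^2 - 262*c + x*(-7*c^2 + 91*c - 154) + 220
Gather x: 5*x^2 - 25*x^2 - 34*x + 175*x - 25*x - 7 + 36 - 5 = -20*x^2 + 116*x + 24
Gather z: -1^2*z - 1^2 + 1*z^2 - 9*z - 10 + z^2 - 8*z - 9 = 2*z^2 - 18*z - 20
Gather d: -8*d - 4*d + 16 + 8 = 24 - 12*d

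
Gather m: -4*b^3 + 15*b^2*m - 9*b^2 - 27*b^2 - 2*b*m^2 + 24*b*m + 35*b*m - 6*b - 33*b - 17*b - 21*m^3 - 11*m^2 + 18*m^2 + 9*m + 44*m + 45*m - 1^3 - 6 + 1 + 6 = -4*b^3 - 36*b^2 - 56*b - 21*m^3 + m^2*(7 - 2*b) + m*(15*b^2 + 59*b + 98)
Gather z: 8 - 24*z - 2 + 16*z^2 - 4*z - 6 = 16*z^2 - 28*z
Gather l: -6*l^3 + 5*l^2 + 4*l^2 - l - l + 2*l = -6*l^3 + 9*l^2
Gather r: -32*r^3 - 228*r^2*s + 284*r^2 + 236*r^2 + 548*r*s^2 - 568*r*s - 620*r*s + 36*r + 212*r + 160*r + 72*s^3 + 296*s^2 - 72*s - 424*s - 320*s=-32*r^3 + r^2*(520 - 228*s) + r*(548*s^2 - 1188*s + 408) + 72*s^3 + 296*s^2 - 816*s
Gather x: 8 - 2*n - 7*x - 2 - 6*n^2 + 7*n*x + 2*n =-6*n^2 + x*(7*n - 7) + 6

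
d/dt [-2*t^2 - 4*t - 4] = -4*t - 4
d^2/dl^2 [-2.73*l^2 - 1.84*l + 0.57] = -5.46000000000000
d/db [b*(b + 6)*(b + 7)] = 3*b^2 + 26*b + 42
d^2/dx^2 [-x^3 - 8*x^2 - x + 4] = -6*x - 16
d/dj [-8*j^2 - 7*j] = -16*j - 7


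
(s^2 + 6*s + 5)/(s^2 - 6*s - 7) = (s + 5)/(s - 7)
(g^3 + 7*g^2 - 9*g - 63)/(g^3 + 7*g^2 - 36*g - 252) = (g^2 - 9)/(g^2 - 36)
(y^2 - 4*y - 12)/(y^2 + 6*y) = (y^2 - 4*y - 12)/(y*(y + 6))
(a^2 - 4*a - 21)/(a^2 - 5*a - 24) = (a - 7)/(a - 8)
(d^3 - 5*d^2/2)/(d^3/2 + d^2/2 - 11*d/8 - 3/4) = d^2*(8*d - 20)/(4*d^3 + 4*d^2 - 11*d - 6)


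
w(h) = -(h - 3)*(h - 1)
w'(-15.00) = 34.00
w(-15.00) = -288.00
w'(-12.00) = 28.00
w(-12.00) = -195.00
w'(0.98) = 2.04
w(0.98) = -0.04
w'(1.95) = 0.10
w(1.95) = 1.00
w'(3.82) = -3.64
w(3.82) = -2.31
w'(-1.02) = 6.04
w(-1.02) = -8.12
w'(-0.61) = 5.22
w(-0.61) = -5.81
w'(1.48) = 1.04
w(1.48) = 0.73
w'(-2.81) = 9.62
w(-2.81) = -22.14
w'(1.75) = 0.50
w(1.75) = 0.94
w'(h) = 4 - 2*h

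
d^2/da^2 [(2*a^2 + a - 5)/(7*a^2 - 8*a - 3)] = 2*(161*a^3 - 609*a^2 + 903*a - 431)/(343*a^6 - 1176*a^5 + 903*a^4 + 496*a^3 - 387*a^2 - 216*a - 27)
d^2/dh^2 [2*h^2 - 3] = 4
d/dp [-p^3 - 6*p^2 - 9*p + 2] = -3*p^2 - 12*p - 9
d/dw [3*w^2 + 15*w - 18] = 6*w + 15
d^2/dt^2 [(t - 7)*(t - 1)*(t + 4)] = 6*t - 8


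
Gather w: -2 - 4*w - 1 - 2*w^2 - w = -2*w^2 - 5*w - 3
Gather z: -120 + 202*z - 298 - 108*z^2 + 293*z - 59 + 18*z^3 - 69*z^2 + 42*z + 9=18*z^3 - 177*z^2 + 537*z - 468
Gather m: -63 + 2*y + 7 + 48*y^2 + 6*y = 48*y^2 + 8*y - 56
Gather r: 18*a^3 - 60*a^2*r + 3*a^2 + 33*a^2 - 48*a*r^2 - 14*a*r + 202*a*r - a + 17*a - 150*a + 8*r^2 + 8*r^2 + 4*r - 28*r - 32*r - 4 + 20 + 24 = 18*a^3 + 36*a^2 - 134*a + r^2*(16 - 48*a) + r*(-60*a^2 + 188*a - 56) + 40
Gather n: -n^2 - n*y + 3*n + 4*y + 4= -n^2 + n*(3 - y) + 4*y + 4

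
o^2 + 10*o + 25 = (o + 5)^2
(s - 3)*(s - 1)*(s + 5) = s^3 + s^2 - 17*s + 15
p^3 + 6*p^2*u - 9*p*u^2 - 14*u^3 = (p - 2*u)*(p + u)*(p + 7*u)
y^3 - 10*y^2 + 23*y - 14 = (y - 7)*(y - 2)*(y - 1)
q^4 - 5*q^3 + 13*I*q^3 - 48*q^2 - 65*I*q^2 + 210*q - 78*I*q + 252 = (q - 6)*(q + 1)*(q + 6*I)*(q + 7*I)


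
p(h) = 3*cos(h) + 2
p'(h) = -3*sin(h)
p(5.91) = 4.79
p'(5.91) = 1.09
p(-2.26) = 0.09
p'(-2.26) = 2.32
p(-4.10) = 0.28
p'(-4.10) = -2.45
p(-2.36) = -0.13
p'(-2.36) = 2.11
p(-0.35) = 4.82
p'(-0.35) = 1.03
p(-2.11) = 0.46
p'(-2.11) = 2.57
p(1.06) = 3.47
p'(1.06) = -2.62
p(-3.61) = -0.68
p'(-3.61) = -1.35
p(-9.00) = -0.73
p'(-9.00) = 1.24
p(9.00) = -0.73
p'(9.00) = -1.24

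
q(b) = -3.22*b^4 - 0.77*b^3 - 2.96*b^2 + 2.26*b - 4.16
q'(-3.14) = 396.83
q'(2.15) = -149.15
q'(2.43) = -210.58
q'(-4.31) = 1016.08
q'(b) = -12.88*b^3 - 2.31*b^2 - 5.92*b + 2.26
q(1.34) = -18.68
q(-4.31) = -1118.37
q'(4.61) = -1336.01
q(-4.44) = -1256.53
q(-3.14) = -329.62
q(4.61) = -1586.40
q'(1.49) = -54.30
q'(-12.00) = 21997.30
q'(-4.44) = 1110.37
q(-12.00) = -65896.88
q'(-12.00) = 21997.30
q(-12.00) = -65896.88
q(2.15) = -89.44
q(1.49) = -25.78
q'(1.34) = -40.81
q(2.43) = -139.47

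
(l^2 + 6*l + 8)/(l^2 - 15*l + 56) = (l^2 + 6*l + 8)/(l^2 - 15*l + 56)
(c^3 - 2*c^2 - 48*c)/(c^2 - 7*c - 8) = c*(c + 6)/(c + 1)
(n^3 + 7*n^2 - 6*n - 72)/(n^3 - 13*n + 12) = (n + 6)/(n - 1)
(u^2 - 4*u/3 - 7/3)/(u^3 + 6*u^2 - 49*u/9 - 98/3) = 3*(u + 1)/(3*u^2 + 25*u + 42)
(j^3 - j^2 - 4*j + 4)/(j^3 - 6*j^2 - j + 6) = (j^2 - 4)/(j^2 - 5*j - 6)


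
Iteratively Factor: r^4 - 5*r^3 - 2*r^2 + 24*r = (r + 2)*(r^3 - 7*r^2 + 12*r) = (r - 3)*(r + 2)*(r^2 - 4*r) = r*(r - 3)*(r + 2)*(r - 4)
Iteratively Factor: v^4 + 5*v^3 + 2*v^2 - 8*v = (v + 2)*(v^3 + 3*v^2 - 4*v) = (v - 1)*(v + 2)*(v^2 + 4*v) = (v - 1)*(v + 2)*(v + 4)*(v)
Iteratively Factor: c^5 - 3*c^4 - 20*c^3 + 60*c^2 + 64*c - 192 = (c - 2)*(c^4 - c^3 - 22*c^2 + 16*c + 96) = (c - 2)*(c + 2)*(c^3 - 3*c^2 - 16*c + 48) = (c - 4)*(c - 2)*(c + 2)*(c^2 + c - 12) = (c - 4)*(c - 2)*(c + 2)*(c + 4)*(c - 3)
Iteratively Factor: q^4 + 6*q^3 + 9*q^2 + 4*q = (q + 1)*(q^3 + 5*q^2 + 4*q) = q*(q + 1)*(q^2 + 5*q + 4) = q*(q + 1)^2*(q + 4)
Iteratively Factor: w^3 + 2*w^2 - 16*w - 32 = (w - 4)*(w^2 + 6*w + 8) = (w - 4)*(w + 2)*(w + 4)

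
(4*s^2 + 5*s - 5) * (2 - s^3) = -4*s^5 - 5*s^4 + 5*s^3 + 8*s^2 + 10*s - 10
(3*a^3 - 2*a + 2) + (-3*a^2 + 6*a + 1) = 3*a^3 - 3*a^2 + 4*a + 3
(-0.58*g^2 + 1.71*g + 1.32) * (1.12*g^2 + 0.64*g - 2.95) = -0.6496*g^4 + 1.544*g^3 + 4.2838*g^2 - 4.1997*g - 3.894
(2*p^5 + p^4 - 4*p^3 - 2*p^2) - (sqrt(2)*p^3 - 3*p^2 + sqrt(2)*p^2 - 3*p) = 2*p^5 + p^4 - 4*p^3 - sqrt(2)*p^3 - sqrt(2)*p^2 + p^2 + 3*p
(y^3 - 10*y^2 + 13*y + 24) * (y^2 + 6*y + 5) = y^5 - 4*y^4 - 42*y^3 + 52*y^2 + 209*y + 120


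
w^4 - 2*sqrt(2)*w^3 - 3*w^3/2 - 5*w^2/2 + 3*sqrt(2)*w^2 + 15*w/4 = w*(w - 3/2)*(w - 5*sqrt(2)/2)*(w + sqrt(2)/2)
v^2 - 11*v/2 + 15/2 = (v - 3)*(v - 5/2)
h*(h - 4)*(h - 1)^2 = h^4 - 6*h^3 + 9*h^2 - 4*h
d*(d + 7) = d^2 + 7*d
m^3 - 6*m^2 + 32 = (m - 4)^2*(m + 2)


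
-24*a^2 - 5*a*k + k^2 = (-8*a + k)*(3*a + k)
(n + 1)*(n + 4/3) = n^2 + 7*n/3 + 4/3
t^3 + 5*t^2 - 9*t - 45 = (t - 3)*(t + 3)*(t + 5)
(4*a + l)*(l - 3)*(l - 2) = 4*a*l^2 - 20*a*l + 24*a + l^3 - 5*l^2 + 6*l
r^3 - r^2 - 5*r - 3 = (r - 3)*(r + 1)^2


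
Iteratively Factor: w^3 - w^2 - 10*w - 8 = (w - 4)*(w^2 + 3*w + 2) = (w - 4)*(w + 1)*(w + 2)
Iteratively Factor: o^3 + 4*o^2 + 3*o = (o + 1)*(o^2 + 3*o) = o*(o + 1)*(o + 3)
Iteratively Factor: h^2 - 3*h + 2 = (h - 2)*(h - 1)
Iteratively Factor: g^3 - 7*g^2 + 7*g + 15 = (g - 5)*(g^2 - 2*g - 3) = (g - 5)*(g + 1)*(g - 3)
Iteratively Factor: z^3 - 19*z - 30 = (z - 5)*(z^2 + 5*z + 6) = (z - 5)*(z + 3)*(z + 2)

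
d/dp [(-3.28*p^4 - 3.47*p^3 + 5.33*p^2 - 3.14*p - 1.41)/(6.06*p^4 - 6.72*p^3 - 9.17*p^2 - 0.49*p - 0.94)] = (43.0698*p^6 - 4.44439999999997*p^5 + 129.5443*p^4 + 7.71019999999999*p^3 - 50.0457*p^2 - 35.8798*p + 2.2607)/(36.7236*p^8 - 81.4464*p^7 - 65.982*p^6 + 117.306*p^5 + 79.2817*p^4 + 21.6202*p^3 + 17.4797*p^2 + 0.9212*p + 0.8836)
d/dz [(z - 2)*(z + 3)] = 2*z + 1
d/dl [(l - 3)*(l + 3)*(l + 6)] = 3*l^2 + 12*l - 9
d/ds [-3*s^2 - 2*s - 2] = -6*s - 2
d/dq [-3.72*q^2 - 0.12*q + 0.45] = -7.44*q - 0.12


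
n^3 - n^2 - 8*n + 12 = (n - 2)^2*(n + 3)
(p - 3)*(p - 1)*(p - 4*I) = p^3 - 4*p^2 - 4*I*p^2 + 3*p + 16*I*p - 12*I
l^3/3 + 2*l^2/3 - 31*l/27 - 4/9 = (l/3 + 1)*(l - 4/3)*(l + 1/3)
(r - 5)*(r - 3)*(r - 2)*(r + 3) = r^4 - 7*r^3 + r^2 + 63*r - 90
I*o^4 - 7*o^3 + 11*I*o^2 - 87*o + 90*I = (o - 3*I)*(o + 5*I)*(o + 6*I)*(I*o + 1)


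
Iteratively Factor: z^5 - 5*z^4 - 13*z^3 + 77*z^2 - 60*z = (z - 3)*(z^4 - 2*z^3 - 19*z^2 + 20*z) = (z - 5)*(z - 3)*(z^3 + 3*z^2 - 4*z) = (z - 5)*(z - 3)*(z - 1)*(z^2 + 4*z) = z*(z - 5)*(z - 3)*(z - 1)*(z + 4)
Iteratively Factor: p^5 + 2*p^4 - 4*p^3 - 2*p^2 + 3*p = (p - 1)*(p^4 + 3*p^3 - p^2 - 3*p) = (p - 1)*(p + 3)*(p^3 - p) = p*(p - 1)*(p + 3)*(p^2 - 1) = p*(p - 1)*(p + 1)*(p + 3)*(p - 1)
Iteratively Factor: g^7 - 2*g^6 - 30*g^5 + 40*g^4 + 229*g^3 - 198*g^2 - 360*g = (g - 2)*(g^6 - 30*g^4 - 20*g^3 + 189*g^2 + 180*g) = (g - 5)*(g - 2)*(g^5 + 5*g^4 - 5*g^3 - 45*g^2 - 36*g) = (g - 5)*(g - 3)*(g - 2)*(g^4 + 8*g^3 + 19*g^2 + 12*g) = g*(g - 5)*(g - 3)*(g - 2)*(g^3 + 8*g^2 + 19*g + 12) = g*(g - 5)*(g - 3)*(g - 2)*(g + 1)*(g^2 + 7*g + 12) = g*(g - 5)*(g - 3)*(g - 2)*(g + 1)*(g + 4)*(g + 3)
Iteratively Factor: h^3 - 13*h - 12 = (h - 4)*(h^2 + 4*h + 3) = (h - 4)*(h + 1)*(h + 3)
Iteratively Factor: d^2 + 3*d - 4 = (d - 1)*(d + 4)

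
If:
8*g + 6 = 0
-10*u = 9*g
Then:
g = -3/4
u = 27/40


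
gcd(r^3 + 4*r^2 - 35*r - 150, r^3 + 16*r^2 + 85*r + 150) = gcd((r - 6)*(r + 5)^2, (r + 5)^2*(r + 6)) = r^2 + 10*r + 25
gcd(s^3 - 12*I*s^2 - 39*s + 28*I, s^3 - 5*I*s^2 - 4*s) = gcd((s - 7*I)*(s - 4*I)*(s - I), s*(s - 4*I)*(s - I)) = s^2 - 5*I*s - 4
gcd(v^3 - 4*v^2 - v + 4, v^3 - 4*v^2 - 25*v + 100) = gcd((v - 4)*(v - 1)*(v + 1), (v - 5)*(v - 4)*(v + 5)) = v - 4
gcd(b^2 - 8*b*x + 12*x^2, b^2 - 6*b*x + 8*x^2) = -b + 2*x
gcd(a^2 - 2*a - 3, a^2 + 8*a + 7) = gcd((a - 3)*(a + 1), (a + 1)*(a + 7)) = a + 1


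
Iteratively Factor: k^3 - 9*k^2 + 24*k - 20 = (k - 5)*(k^2 - 4*k + 4) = (k - 5)*(k - 2)*(k - 2)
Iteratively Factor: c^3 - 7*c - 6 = (c + 2)*(c^2 - 2*c - 3) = (c + 1)*(c + 2)*(c - 3)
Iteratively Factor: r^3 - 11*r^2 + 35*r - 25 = (r - 5)*(r^2 - 6*r + 5) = (r - 5)*(r - 1)*(r - 5)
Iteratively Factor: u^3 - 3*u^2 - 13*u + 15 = (u - 5)*(u^2 + 2*u - 3) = (u - 5)*(u - 1)*(u + 3)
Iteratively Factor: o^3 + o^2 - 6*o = (o - 2)*(o^2 + 3*o) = (o - 2)*(o + 3)*(o)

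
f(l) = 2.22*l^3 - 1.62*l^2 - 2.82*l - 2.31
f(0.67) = -4.26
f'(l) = 6.66*l^2 - 3.24*l - 2.82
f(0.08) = -2.54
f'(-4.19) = 127.68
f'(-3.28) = 79.46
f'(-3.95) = 113.89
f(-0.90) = -2.70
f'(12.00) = 917.34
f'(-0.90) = 5.49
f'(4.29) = 105.85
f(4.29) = 131.05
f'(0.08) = -3.04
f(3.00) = 34.59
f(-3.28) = -88.83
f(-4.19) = -182.24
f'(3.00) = 47.40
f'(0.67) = -2.00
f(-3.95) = -153.27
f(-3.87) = -144.33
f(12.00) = 3566.73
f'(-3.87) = 109.46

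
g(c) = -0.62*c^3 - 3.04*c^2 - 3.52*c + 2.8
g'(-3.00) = -2.02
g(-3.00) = 2.74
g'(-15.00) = -330.82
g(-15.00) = 1464.10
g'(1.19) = -13.39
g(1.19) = -6.74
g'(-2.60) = -0.29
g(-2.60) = 2.30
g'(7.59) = -156.82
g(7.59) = -470.14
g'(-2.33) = 0.55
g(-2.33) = 2.34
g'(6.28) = -115.06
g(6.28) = -292.76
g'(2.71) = -33.66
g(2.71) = -41.40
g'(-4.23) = -11.08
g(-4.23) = 10.22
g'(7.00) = -137.22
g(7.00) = -383.46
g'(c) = -1.86*c^2 - 6.08*c - 3.52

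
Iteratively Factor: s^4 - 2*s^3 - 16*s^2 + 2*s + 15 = (s - 5)*(s^3 + 3*s^2 - s - 3) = (s - 5)*(s + 3)*(s^2 - 1) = (s - 5)*(s + 1)*(s + 3)*(s - 1)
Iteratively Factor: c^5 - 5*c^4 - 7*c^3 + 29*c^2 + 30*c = (c - 3)*(c^4 - 2*c^3 - 13*c^2 - 10*c) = (c - 3)*(c + 1)*(c^3 - 3*c^2 - 10*c) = (c - 5)*(c - 3)*(c + 1)*(c^2 + 2*c) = c*(c - 5)*(c - 3)*(c + 1)*(c + 2)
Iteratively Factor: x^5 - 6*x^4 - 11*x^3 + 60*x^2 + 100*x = (x)*(x^4 - 6*x^3 - 11*x^2 + 60*x + 100) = x*(x + 2)*(x^3 - 8*x^2 + 5*x + 50) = x*(x - 5)*(x + 2)*(x^2 - 3*x - 10) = x*(x - 5)*(x + 2)^2*(x - 5)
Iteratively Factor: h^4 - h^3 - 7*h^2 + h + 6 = (h + 1)*(h^3 - 2*h^2 - 5*h + 6) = (h - 1)*(h + 1)*(h^2 - h - 6) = (h - 1)*(h + 1)*(h + 2)*(h - 3)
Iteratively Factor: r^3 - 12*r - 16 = (r - 4)*(r^2 + 4*r + 4) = (r - 4)*(r + 2)*(r + 2)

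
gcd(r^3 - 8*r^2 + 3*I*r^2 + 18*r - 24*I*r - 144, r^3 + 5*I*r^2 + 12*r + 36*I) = r^2 + 3*I*r + 18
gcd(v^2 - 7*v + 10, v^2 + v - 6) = v - 2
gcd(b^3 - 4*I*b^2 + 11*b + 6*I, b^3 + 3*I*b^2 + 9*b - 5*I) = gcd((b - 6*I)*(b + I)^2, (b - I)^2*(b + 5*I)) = 1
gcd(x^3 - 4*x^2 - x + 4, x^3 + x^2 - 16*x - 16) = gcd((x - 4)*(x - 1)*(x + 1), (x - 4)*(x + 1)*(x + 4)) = x^2 - 3*x - 4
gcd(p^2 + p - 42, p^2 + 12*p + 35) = p + 7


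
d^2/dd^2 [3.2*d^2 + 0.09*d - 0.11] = 6.40000000000000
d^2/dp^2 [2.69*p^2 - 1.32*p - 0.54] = 5.38000000000000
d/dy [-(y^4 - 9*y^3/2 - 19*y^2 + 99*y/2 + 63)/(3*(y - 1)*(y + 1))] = (-4*y^3 + 17*y^2 - 22*y + 99)/(6*(y^2 - 2*y + 1))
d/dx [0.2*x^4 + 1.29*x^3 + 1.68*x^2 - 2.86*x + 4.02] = 0.8*x^3 + 3.87*x^2 + 3.36*x - 2.86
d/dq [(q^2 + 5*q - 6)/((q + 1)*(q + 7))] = (3*q^2 + 26*q + 83)/(q^4 + 16*q^3 + 78*q^2 + 112*q + 49)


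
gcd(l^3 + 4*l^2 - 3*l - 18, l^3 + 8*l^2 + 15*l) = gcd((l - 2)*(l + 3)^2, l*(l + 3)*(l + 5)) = l + 3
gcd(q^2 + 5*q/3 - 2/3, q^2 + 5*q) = 1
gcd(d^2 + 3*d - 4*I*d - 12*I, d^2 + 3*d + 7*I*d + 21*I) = d + 3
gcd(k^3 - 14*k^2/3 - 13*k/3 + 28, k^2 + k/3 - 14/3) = k + 7/3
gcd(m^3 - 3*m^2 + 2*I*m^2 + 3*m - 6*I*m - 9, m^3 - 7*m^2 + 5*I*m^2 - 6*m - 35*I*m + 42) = m + 3*I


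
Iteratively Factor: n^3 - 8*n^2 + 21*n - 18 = (n - 3)*(n^2 - 5*n + 6) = (n - 3)^2*(n - 2)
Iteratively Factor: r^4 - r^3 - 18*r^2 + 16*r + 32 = (r - 2)*(r^3 + r^2 - 16*r - 16) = (r - 2)*(r + 4)*(r^2 - 3*r - 4) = (r - 2)*(r + 1)*(r + 4)*(r - 4)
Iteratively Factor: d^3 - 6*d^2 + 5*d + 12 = (d - 4)*(d^2 - 2*d - 3) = (d - 4)*(d + 1)*(d - 3)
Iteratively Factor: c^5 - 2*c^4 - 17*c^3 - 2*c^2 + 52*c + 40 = (c + 2)*(c^4 - 4*c^3 - 9*c^2 + 16*c + 20) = (c + 2)^2*(c^3 - 6*c^2 + 3*c + 10) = (c + 1)*(c + 2)^2*(c^2 - 7*c + 10) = (c - 5)*(c + 1)*(c + 2)^2*(c - 2)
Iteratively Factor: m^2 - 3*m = (m - 3)*(m)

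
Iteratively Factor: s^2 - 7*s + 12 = (s - 4)*(s - 3)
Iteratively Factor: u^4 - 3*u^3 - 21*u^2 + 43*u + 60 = (u + 4)*(u^3 - 7*u^2 + 7*u + 15) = (u - 3)*(u + 4)*(u^2 - 4*u - 5) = (u - 3)*(u + 1)*(u + 4)*(u - 5)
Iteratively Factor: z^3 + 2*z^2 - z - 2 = (z - 1)*(z^2 + 3*z + 2) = (z - 1)*(z + 1)*(z + 2)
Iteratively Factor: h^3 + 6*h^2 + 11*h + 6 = (h + 1)*(h^2 + 5*h + 6) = (h + 1)*(h + 3)*(h + 2)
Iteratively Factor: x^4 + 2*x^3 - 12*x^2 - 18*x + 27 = (x + 3)*(x^3 - x^2 - 9*x + 9) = (x - 3)*(x + 3)*(x^2 + 2*x - 3) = (x - 3)*(x + 3)^2*(x - 1)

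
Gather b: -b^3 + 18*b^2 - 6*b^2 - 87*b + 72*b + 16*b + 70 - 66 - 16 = -b^3 + 12*b^2 + b - 12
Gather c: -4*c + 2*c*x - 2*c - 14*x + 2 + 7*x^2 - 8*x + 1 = c*(2*x - 6) + 7*x^2 - 22*x + 3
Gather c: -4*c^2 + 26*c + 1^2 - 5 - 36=-4*c^2 + 26*c - 40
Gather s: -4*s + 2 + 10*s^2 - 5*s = 10*s^2 - 9*s + 2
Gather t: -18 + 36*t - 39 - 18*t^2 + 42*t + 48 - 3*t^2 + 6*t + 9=-21*t^2 + 84*t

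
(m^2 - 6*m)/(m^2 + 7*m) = (m - 6)/(m + 7)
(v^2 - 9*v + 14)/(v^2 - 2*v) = (v - 7)/v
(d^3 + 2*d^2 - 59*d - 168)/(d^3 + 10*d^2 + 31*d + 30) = (d^2 - d - 56)/(d^2 + 7*d + 10)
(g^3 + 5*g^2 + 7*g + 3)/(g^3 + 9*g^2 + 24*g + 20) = (g^3 + 5*g^2 + 7*g + 3)/(g^3 + 9*g^2 + 24*g + 20)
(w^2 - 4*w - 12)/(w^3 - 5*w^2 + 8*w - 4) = (w^2 - 4*w - 12)/(w^3 - 5*w^2 + 8*w - 4)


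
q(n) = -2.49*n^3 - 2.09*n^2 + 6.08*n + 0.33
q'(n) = -7.47*n^2 - 4.18*n + 6.08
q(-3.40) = 53.36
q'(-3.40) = -66.06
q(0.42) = 2.33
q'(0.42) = 3.01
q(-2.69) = 17.32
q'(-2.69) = -36.73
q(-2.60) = 14.16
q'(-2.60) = -33.55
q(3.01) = -68.21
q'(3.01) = -74.18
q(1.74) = -8.54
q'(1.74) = -23.81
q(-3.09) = 35.05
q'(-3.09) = -52.33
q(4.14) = -187.01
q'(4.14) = -139.26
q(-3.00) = 30.51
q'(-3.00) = -48.61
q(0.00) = 0.33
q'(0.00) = 6.08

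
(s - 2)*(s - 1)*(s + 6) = s^3 + 3*s^2 - 16*s + 12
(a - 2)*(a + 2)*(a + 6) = a^3 + 6*a^2 - 4*a - 24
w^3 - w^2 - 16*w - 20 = (w - 5)*(w + 2)^2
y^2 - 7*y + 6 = (y - 6)*(y - 1)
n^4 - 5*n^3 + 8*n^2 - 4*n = n*(n - 2)^2*(n - 1)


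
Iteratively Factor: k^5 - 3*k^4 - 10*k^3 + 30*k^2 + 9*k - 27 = (k - 3)*(k^4 - 10*k^2 + 9) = (k - 3)*(k + 3)*(k^3 - 3*k^2 - k + 3) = (k - 3)*(k + 1)*(k + 3)*(k^2 - 4*k + 3) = (k - 3)^2*(k + 1)*(k + 3)*(k - 1)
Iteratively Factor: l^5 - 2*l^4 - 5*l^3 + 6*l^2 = (l - 1)*(l^4 - l^3 - 6*l^2) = (l - 1)*(l + 2)*(l^3 - 3*l^2) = (l - 3)*(l - 1)*(l + 2)*(l^2) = l*(l - 3)*(l - 1)*(l + 2)*(l)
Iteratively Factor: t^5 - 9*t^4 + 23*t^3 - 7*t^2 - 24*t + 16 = (t - 4)*(t^4 - 5*t^3 + 3*t^2 + 5*t - 4) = (t - 4)*(t - 1)*(t^3 - 4*t^2 - t + 4) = (t - 4)*(t - 1)^2*(t^2 - 3*t - 4) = (t - 4)*(t - 1)^2*(t + 1)*(t - 4)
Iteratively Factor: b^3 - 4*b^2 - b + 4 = (b + 1)*(b^2 - 5*b + 4) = (b - 4)*(b + 1)*(b - 1)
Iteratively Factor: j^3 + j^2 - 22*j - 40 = (j + 4)*(j^2 - 3*j - 10) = (j + 2)*(j + 4)*(j - 5)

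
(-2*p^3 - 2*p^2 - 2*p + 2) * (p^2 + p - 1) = -2*p^5 - 4*p^4 - 2*p^3 + 2*p^2 + 4*p - 2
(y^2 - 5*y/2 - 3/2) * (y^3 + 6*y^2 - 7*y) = y^5 + 7*y^4/2 - 47*y^3/2 + 17*y^2/2 + 21*y/2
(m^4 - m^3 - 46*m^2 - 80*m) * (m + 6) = m^5 + 5*m^4 - 52*m^3 - 356*m^2 - 480*m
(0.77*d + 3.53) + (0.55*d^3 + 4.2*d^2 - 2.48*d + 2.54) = 0.55*d^3 + 4.2*d^2 - 1.71*d + 6.07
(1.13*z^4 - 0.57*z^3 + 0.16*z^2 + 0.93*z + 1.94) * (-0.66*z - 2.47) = -0.7458*z^5 - 2.4149*z^4 + 1.3023*z^3 - 1.009*z^2 - 3.5775*z - 4.7918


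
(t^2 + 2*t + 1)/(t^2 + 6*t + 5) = (t + 1)/(t + 5)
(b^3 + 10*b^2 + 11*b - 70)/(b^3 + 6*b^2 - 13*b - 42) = (b^2 + 3*b - 10)/(b^2 - b - 6)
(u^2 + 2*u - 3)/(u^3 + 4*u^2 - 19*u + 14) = (u + 3)/(u^2 + 5*u - 14)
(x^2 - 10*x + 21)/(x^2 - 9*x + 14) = (x - 3)/(x - 2)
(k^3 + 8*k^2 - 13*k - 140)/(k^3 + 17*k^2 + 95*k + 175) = (k - 4)/(k + 5)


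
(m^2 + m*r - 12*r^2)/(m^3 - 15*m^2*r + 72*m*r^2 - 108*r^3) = (m + 4*r)/(m^2 - 12*m*r + 36*r^2)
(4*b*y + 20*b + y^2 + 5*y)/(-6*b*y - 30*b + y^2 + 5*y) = (4*b + y)/(-6*b + y)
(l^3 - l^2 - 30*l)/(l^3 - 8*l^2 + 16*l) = (l^2 - l - 30)/(l^2 - 8*l + 16)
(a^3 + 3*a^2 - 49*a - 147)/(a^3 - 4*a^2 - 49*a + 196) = (a + 3)/(a - 4)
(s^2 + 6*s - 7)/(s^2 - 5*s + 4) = (s + 7)/(s - 4)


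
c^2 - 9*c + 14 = (c - 7)*(c - 2)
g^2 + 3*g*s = g*(g + 3*s)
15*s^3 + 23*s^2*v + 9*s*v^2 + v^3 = (s + v)*(3*s + v)*(5*s + v)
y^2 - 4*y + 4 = (y - 2)^2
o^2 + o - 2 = (o - 1)*(o + 2)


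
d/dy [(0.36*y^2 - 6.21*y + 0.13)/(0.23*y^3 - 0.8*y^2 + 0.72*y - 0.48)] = (-0.0828*y^4 + 2.8566*y^3 - 4.7985*y^2 - 0.1376*y + 2.8872)/(0.0529*y^6 - 0.368*y^5 + 0.9712*y^4 - 1.3728*y^3 + 1.2864*y^2 - 0.6912*y + 0.2304)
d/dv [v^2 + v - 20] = 2*v + 1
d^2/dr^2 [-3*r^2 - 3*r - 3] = -6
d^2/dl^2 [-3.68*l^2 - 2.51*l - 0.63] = -7.36000000000000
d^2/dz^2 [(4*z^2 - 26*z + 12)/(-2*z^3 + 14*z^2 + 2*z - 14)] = 2*(-2*z^6 + 39*z^5 - 315*z^4 + 1098*z^3 - 1704*z^2 + 1911*z - 307)/(z^9 - 21*z^8 + 144*z^7 - 280*z^6 - 438*z^5 + 966*z^4 + 440*z^3 - 1008*z^2 - 147*z + 343)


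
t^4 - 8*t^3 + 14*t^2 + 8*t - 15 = (t - 5)*(t - 3)*(t - 1)*(t + 1)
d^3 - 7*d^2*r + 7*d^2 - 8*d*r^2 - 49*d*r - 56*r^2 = (d + 7)*(d - 8*r)*(d + r)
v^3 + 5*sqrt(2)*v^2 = v^2*(v + 5*sqrt(2))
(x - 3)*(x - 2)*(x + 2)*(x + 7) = x^4 + 4*x^3 - 25*x^2 - 16*x + 84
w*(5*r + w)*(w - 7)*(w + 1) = 5*r*w^3 - 30*r*w^2 - 35*r*w + w^4 - 6*w^3 - 7*w^2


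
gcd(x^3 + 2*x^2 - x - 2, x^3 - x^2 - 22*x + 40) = 1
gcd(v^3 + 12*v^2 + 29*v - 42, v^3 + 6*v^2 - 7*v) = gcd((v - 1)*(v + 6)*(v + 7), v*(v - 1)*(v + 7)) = v^2 + 6*v - 7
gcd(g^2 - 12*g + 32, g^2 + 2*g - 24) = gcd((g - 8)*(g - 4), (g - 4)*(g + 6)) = g - 4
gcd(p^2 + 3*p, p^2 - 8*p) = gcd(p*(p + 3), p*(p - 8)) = p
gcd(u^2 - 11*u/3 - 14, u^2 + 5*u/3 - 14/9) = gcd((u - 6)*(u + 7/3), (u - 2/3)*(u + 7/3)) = u + 7/3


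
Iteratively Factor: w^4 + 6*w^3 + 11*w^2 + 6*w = (w + 1)*(w^3 + 5*w^2 + 6*w) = (w + 1)*(w + 3)*(w^2 + 2*w) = w*(w + 1)*(w + 3)*(w + 2)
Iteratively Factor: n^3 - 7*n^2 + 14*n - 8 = (n - 4)*(n^2 - 3*n + 2) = (n - 4)*(n - 1)*(n - 2)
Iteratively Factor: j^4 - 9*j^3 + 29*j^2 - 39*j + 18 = (j - 3)*(j^3 - 6*j^2 + 11*j - 6) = (j - 3)*(j - 2)*(j^2 - 4*j + 3) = (j - 3)*(j - 2)*(j - 1)*(j - 3)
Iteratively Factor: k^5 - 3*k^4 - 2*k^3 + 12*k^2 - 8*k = (k - 1)*(k^4 - 2*k^3 - 4*k^2 + 8*k) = (k - 1)*(k + 2)*(k^3 - 4*k^2 + 4*k) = (k - 2)*(k - 1)*(k + 2)*(k^2 - 2*k) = (k - 2)^2*(k - 1)*(k + 2)*(k)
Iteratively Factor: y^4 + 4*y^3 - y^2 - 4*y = (y)*(y^3 + 4*y^2 - y - 4) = y*(y + 4)*(y^2 - 1) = y*(y - 1)*(y + 4)*(y + 1)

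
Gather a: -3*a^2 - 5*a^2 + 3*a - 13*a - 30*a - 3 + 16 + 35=-8*a^2 - 40*a + 48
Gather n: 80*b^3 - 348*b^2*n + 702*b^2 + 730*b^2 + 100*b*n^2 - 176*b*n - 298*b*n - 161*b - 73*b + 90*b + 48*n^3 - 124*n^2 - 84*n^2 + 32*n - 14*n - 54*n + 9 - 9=80*b^3 + 1432*b^2 - 144*b + 48*n^3 + n^2*(100*b - 208) + n*(-348*b^2 - 474*b - 36)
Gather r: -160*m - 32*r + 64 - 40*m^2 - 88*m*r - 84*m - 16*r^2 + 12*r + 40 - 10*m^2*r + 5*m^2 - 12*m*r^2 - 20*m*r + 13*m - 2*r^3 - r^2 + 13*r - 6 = -35*m^2 - 231*m - 2*r^3 + r^2*(-12*m - 17) + r*(-10*m^2 - 108*m - 7) + 98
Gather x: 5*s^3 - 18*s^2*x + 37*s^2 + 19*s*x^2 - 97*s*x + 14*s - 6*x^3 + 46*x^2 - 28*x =5*s^3 + 37*s^2 + 14*s - 6*x^3 + x^2*(19*s + 46) + x*(-18*s^2 - 97*s - 28)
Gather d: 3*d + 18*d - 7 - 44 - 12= 21*d - 63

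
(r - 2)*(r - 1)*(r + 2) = r^3 - r^2 - 4*r + 4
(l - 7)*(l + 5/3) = l^2 - 16*l/3 - 35/3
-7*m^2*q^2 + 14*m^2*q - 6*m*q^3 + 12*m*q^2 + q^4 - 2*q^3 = q*(-7*m + q)*(m + q)*(q - 2)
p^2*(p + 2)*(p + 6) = p^4 + 8*p^3 + 12*p^2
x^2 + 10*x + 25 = (x + 5)^2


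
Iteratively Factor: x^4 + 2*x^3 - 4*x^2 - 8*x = (x)*(x^3 + 2*x^2 - 4*x - 8) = x*(x + 2)*(x^2 - 4) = x*(x - 2)*(x + 2)*(x + 2)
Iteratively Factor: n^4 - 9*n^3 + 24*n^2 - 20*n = (n - 5)*(n^3 - 4*n^2 + 4*n) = (n - 5)*(n - 2)*(n^2 - 2*n) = (n - 5)*(n - 2)^2*(n)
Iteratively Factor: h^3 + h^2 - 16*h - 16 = (h + 1)*(h^2 - 16) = (h - 4)*(h + 1)*(h + 4)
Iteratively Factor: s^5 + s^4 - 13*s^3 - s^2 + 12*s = (s - 3)*(s^4 + 4*s^3 - s^2 - 4*s) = (s - 3)*(s - 1)*(s^3 + 5*s^2 + 4*s) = (s - 3)*(s - 1)*(s + 1)*(s^2 + 4*s) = s*(s - 3)*(s - 1)*(s + 1)*(s + 4)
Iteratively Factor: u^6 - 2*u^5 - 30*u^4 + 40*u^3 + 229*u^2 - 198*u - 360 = (u + 4)*(u^5 - 6*u^4 - 6*u^3 + 64*u^2 - 27*u - 90) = (u - 3)*(u + 4)*(u^4 - 3*u^3 - 15*u^2 + 19*u + 30) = (u - 3)*(u + 3)*(u + 4)*(u^3 - 6*u^2 + 3*u + 10) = (u - 3)*(u - 2)*(u + 3)*(u + 4)*(u^2 - 4*u - 5) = (u - 3)*(u - 2)*(u + 1)*(u + 3)*(u + 4)*(u - 5)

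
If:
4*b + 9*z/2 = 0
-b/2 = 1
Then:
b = -2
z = 16/9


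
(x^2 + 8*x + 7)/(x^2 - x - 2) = (x + 7)/(x - 2)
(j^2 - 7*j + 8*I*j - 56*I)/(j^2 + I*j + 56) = (j - 7)/(j - 7*I)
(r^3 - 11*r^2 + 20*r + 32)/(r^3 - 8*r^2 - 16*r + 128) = (r + 1)/(r + 4)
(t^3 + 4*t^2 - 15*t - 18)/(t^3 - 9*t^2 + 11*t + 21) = (t + 6)/(t - 7)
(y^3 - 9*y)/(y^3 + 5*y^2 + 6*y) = (y - 3)/(y + 2)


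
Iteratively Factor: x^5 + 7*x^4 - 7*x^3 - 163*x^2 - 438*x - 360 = (x - 5)*(x^4 + 12*x^3 + 53*x^2 + 102*x + 72) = (x - 5)*(x + 4)*(x^3 + 8*x^2 + 21*x + 18) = (x - 5)*(x + 3)*(x + 4)*(x^2 + 5*x + 6) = (x - 5)*(x + 3)^2*(x + 4)*(x + 2)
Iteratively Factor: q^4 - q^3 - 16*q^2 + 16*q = (q - 4)*(q^3 + 3*q^2 - 4*q) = (q - 4)*(q + 4)*(q^2 - q) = q*(q - 4)*(q + 4)*(q - 1)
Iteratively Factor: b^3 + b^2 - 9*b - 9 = (b + 3)*(b^2 - 2*b - 3) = (b - 3)*(b + 3)*(b + 1)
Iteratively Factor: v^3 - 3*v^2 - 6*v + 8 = (v - 4)*(v^2 + v - 2) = (v - 4)*(v + 2)*(v - 1)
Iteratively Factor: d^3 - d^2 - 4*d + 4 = (d - 2)*(d^2 + d - 2) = (d - 2)*(d + 2)*(d - 1)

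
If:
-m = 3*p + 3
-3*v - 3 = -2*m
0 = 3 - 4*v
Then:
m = 21/8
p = -15/8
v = 3/4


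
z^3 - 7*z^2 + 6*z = z*(z - 6)*(z - 1)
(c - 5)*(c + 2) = c^2 - 3*c - 10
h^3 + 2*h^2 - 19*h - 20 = (h - 4)*(h + 1)*(h + 5)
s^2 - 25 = (s - 5)*(s + 5)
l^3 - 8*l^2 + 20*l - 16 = (l - 4)*(l - 2)^2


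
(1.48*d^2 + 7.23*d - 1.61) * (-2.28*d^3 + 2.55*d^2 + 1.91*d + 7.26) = -3.3744*d^5 - 12.7104*d^4 + 24.9341*d^3 + 20.4486*d^2 + 49.4147*d - 11.6886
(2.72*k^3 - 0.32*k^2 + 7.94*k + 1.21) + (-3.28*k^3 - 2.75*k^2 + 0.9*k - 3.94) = -0.56*k^3 - 3.07*k^2 + 8.84*k - 2.73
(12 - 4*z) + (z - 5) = 7 - 3*z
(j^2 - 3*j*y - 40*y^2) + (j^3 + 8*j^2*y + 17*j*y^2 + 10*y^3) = j^3 + 8*j^2*y + j^2 + 17*j*y^2 - 3*j*y + 10*y^3 - 40*y^2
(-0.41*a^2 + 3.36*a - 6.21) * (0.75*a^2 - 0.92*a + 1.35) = -0.3075*a^4 + 2.8972*a^3 - 8.3022*a^2 + 10.2492*a - 8.3835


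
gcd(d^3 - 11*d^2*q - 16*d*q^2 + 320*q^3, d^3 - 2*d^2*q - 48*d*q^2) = -d + 8*q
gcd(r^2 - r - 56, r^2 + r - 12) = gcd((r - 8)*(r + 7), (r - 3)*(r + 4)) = 1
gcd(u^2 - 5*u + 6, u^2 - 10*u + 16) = u - 2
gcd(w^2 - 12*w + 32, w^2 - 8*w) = w - 8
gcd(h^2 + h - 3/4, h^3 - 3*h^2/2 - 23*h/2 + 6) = h - 1/2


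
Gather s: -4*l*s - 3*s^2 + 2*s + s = -3*s^2 + s*(3 - 4*l)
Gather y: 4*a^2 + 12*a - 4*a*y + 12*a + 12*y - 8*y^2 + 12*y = 4*a^2 + 24*a - 8*y^2 + y*(24 - 4*a)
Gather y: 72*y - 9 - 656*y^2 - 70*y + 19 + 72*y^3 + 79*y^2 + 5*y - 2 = 72*y^3 - 577*y^2 + 7*y + 8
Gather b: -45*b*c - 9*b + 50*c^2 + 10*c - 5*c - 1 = b*(-45*c - 9) + 50*c^2 + 5*c - 1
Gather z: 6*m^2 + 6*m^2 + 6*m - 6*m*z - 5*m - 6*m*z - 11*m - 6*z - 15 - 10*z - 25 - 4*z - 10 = 12*m^2 - 10*m + z*(-12*m - 20) - 50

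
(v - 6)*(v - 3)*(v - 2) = v^3 - 11*v^2 + 36*v - 36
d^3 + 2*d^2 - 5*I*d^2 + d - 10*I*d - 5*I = (d + 1)^2*(d - 5*I)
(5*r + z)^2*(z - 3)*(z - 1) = 25*r^2*z^2 - 100*r^2*z + 75*r^2 + 10*r*z^3 - 40*r*z^2 + 30*r*z + z^4 - 4*z^3 + 3*z^2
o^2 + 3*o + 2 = (o + 1)*(o + 2)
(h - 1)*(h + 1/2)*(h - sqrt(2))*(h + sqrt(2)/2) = h^4 - sqrt(2)*h^3/2 - h^3/2 - 3*h^2/2 + sqrt(2)*h^2/4 + sqrt(2)*h/4 + h/2 + 1/2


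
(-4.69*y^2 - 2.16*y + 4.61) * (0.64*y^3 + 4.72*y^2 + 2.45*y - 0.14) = -3.0016*y^5 - 23.5192*y^4 - 18.7353*y^3 + 17.1238*y^2 + 11.5969*y - 0.6454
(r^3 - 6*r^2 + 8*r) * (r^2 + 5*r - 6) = r^5 - r^4 - 28*r^3 + 76*r^2 - 48*r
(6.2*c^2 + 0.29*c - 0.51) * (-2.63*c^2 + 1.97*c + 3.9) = -16.306*c^4 + 11.4513*c^3 + 26.0926*c^2 + 0.1263*c - 1.989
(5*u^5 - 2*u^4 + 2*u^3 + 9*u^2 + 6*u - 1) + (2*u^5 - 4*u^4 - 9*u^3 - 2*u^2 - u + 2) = 7*u^5 - 6*u^4 - 7*u^3 + 7*u^2 + 5*u + 1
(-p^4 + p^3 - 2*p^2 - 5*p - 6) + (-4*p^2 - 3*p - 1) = -p^4 + p^3 - 6*p^2 - 8*p - 7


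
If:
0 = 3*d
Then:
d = 0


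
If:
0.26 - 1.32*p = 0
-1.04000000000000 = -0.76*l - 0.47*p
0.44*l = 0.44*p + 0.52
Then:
No Solution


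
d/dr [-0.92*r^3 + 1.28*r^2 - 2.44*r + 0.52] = -2.76*r^2 + 2.56*r - 2.44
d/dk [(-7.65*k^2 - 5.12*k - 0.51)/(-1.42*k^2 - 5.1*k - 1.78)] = (31.7446*k^2 + 25.7856*k + 6.5126)/(2.0164*k^4 + 14.484*k^3 + 31.0652*k^2 + 18.156*k + 3.1684)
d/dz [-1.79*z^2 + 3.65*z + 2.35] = 3.65 - 3.58*z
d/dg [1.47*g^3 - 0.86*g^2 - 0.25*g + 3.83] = 4.41*g^2 - 1.72*g - 0.25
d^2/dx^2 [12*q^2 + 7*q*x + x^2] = 2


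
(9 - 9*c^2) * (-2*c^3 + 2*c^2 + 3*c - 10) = 18*c^5 - 18*c^4 - 45*c^3 + 108*c^2 + 27*c - 90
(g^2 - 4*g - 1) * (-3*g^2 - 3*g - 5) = -3*g^4 + 9*g^3 + 10*g^2 + 23*g + 5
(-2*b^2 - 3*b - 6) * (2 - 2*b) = 4*b^3 + 2*b^2 + 6*b - 12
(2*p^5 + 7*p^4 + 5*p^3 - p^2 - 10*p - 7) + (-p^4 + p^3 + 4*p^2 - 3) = 2*p^5 + 6*p^4 + 6*p^3 + 3*p^2 - 10*p - 10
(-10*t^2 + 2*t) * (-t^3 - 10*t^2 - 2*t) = 10*t^5 + 98*t^4 - 4*t^2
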